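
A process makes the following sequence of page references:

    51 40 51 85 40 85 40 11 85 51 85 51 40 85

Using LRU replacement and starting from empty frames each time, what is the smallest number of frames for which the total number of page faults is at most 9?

2

f=1: 14 faults
f=2: 9 faults
f=3: 6 faults
f=4: 4 faults
Smallest f with faults ≤ 9 is 2.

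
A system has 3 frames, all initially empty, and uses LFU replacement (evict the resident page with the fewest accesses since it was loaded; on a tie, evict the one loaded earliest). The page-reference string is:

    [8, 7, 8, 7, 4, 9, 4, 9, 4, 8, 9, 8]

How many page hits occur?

8 -> miss, frames [8]
7 -> miss, frames [8, 7]
8 -> hit
7 -> hit
4 -> miss, frames [8, 7, 4]
9 -> miss, evict 4, frames [8, 7, 9]
4 -> miss, evict 9, frames [8, 7, 4]
9 -> miss, evict 4, frames [8, 7, 9]
4 -> miss, evict 9, frames [8, 7, 4]
8 -> hit
9 -> miss, evict 4, frames [8, 7, 9]
8 -> hit
Hits: 4.

4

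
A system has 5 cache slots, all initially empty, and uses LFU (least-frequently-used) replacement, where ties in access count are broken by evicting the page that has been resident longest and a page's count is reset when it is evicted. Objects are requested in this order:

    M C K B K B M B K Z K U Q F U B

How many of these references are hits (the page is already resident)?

M: miss, frames [M]
C: miss, frames [M, C]
K: miss, frames [M, C, K]
B: miss, frames [M, C, K, B]
K: hit
B: hit
M: hit
B: hit
K: hit
Z: miss, frames [M, C, K, B, Z]
K: hit
U: miss, evict C, frames [M, K, B, Z, U]
Q: miss, evict Z, frames [M, K, B, U, Q]
F: miss, evict U, frames [M, K, B, Q, F]
U: miss, evict Q, frames [M, K, B, F, U]
B: hit
Hits: 7.

7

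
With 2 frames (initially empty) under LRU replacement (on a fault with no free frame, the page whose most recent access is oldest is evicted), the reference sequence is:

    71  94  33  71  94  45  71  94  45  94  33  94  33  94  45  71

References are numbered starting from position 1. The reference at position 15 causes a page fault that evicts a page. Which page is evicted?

pos 1: 71: miss, frames {71}
pos 2: 94: miss, frames {71,94}
pos 3: 33: miss, evict 71, frames {94,33}
pos 4: 71: miss, evict 94, frames {33,71}
pos 5: 94: miss, evict 33, frames {71,94}
pos 6: 45: miss, evict 71, frames {94,45}
pos 7: 71: miss, evict 94, frames {45,71}
pos 8: 94: miss, evict 45, frames {71,94}
pos 9: 45: miss, evict 71, frames {94,45}
pos 10: 94: hit
pos 11: 33: miss, evict 45, frames {94,33}
pos 12: 94: hit
pos 13: 33: hit
pos 14: 94: hit
pos 15: 45: miss, evict 33, frames {94,45}
At position 15, page 33 is evicted.

33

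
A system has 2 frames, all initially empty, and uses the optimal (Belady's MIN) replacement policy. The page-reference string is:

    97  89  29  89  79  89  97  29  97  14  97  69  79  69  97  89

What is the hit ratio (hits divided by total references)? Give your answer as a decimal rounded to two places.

97 → miss, frames {97}
89 → miss, frames {97,89}
29 → miss, evict 97, frames {89,29}
89 → hit
79 → miss, evict 29, frames {89,79}
89 → hit
97 → miss, evict 89, frames {79,97}
29 → miss, evict 79, frames {97,29}
97 → hit
14 → miss, evict 29, frames {97,14}
97 → hit
69 → miss, evict 14, frames {97,69}
79 → miss, evict 97, frames {69,79}
69 → hit
97 → miss, evict 79, frames {69,97}
89 → miss, evict 97, frames {69,89}
Hits: 5 of 16 references → 5/16 = 0.3125.

0.31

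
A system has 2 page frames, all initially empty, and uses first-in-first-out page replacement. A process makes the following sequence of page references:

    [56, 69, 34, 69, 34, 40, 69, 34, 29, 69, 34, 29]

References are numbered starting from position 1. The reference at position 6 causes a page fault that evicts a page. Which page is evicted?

pos 1: 56 → fault, frames (56)
pos 2: 69 → fault, frames (56 69)
pos 3: 34 → fault, evict 56, frames (69 34)
pos 4: 69 → hit
pos 5: 34 → hit
pos 6: 40 → fault, evict 69, frames (34 40)
At position 6, page 69 is evicted.

69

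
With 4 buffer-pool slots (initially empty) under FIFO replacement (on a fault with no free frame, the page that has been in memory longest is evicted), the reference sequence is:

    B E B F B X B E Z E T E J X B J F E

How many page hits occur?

B: fault, frames (B)
E: fault, frames (B E)
B: hit
F: fault, frames (B E F)
B: hit
X: fault, frames (B E F X)
B: hit
E: hit
Z: fault, evict B, frames (E F X Z)
E: hit
T: fault, evict E, frames (F X Z T)
E: fault, evict F, frames (X Z T E)
J: fault, evict X, frames (Z T E J)
X: fault, evict Z, frames (T E J X)
B: fault, evict T, frames (E J X B)
J: hit
F: fault, evict E, frames (J X B F)
E: fault, evict J, frames (X B F E)
Hits: 6.

6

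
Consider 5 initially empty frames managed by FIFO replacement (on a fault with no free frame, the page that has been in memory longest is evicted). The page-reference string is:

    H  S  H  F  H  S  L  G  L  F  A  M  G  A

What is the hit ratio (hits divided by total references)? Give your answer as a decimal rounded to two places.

0.50

H -> fault, frames {H}
S -> fault, frames {H,S}
H -> hit
F -> fault, frames {H,S,F}
H -> hit
S -> hit
L -> fault, frames {H,S,F,L}
G -> fault, frames {H,S,F,L,G}
L -> hit
F -> hit
A -> fault, evict H, frames {S,F,L,G,A}
M -> fault, evict S, frames {F,L,G,A,M}
G -> hit
A -> hit
Hits: 7 of 14 references → 7/14 = 0.5000.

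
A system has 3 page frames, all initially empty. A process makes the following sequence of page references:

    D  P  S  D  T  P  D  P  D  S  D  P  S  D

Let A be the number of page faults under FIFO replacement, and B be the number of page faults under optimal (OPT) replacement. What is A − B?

Under FIFO: F F F . F . F F . F . . . . → 7 faults.
Under OPT: F F F . F . . . . F . . . . → 5 faults.
A − B = 7 − 5 = 2.

2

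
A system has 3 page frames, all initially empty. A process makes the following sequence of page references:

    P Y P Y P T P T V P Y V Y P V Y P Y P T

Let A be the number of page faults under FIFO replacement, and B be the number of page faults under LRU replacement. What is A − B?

1

Under FIFO: F F . . . F . . F F F . . . . . . . . F → 7 faults.
Under LRU: F F . . . F . . F . F . . . . . . . . F → 6 faults.
A − B = 7 − 6 = 1.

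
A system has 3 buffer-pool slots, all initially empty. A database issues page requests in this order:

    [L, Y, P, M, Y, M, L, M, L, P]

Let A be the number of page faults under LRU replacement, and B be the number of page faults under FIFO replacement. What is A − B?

Under LRU: F F F F . . F . . F → 6 faults.
Under FIFO: F F F F . . F . . . → 5 faults.
A − B = 6 − 5 = 1.

1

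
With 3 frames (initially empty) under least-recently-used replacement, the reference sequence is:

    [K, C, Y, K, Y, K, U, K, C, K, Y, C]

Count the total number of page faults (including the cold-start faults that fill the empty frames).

K → miss, frames {K}
C → miss, frames {K,C}
Y → miss, frames {K,C,Y}
K → hit
Y → hit
K → hit
U → miss, evict C, frames {Y,K,U}
K → hit
C → miss, evict Y, frames {U,K,C}
K → hit
Y → miss, evict U, frames {C,K,Y}
C → hit
Page faults: 6.

6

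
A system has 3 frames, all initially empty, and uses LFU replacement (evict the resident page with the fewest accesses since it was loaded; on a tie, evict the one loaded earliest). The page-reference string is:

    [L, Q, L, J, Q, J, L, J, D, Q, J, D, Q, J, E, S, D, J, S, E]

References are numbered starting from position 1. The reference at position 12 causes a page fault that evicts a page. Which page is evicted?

Q

pos 1: L: fault, frames {L}
pos 2: Q: fault, frames {L,Q}
pos 3: L: hit
pos 4: J: fault, frames {L,Q,J}
pos 5: Q: hit
pos 6: J: hit
pos 7: L: hit
pos 8: J: hit
pos 9: D: fault, evict Q, frames {L,J,D}
pos 10: Q: fault, evict D, frames {L,J,Q}
pos 11: J: hit
pos 12: D: fault, evict Q, frames {L,J,D}
At position 12, page Q is evicted.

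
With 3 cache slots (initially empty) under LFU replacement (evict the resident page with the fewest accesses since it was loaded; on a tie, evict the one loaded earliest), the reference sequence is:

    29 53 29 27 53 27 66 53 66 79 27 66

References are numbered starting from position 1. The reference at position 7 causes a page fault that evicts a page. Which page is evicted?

pos 1: 29 → miss, frames (29)
pos 2: 53 → miss, frames (29 53)
pos 3: 29 → hit
pos 4: 27 → miss, frames (29 53 27)
pos 5: 53 → hit
pos 6: 27 → hit
pos 7: 66 → miss, evict 29, frames (53 27 66)
At position 7, page 29 is evicted.

29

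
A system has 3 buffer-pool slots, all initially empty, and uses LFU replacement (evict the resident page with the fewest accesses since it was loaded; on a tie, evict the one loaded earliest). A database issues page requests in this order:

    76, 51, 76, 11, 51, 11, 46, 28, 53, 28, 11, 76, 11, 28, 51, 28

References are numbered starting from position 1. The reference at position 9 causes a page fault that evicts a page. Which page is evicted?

28

pos 1: 76 -> fault, frames [76]
pos 2: 51 -> fault, frames [76, 51]
pos 3: 76 -> hit
pos 4: 11 -> fault, frames [76, 51, 11]
pos 5: 51 -> hit
pos 6: 11 -> hit
pos 7: 46 -> fault, evict 76, frames [51, 11, 46]
pos 8: 28 -> fault, evict 46, frames [51, 11, 28]
pos 9: 53 -> fault, evict 28, frames [51, 11, 53]
At position 9, page 28 is evicted.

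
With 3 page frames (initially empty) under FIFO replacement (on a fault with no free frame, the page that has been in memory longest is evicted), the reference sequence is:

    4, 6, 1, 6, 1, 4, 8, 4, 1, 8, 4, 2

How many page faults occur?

6

4 → fault, frames [4]
6 → fault, frames [4, 6]
1 → fault, frames [4, 6, 1]
6 → hit
1 → hit
4 → hit
8 → fault, evict 4, frames [6, 1, 8]
4 → fault, evict 6, frames [1, 8, 4]
1 → hit
8 → hit
4 → hit
2 → fault, evict 1, frames [8, 4, 2]
Page faults: 6.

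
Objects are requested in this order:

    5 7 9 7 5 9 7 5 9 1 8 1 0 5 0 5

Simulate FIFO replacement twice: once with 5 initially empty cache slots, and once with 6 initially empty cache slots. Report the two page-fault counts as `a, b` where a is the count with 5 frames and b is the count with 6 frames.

7, 6

5 frames: F F F . . . . . . F F . F F . . → 7 faults.
6 frames: F F F . . . . . . F F . F . . . → 6 faults.
6 < 7: adding a frame reduced faults, as is typical.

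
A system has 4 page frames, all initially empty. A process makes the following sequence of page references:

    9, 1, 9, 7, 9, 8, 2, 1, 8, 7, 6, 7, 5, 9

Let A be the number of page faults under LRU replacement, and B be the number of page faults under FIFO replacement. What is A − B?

Under LRU: F F . F . F F F . F F . F F → 10 faults.
Under FIFO: F F . F . F F . . . F . F F → 8 faults.
A − B = 10 − 8 = 2.

2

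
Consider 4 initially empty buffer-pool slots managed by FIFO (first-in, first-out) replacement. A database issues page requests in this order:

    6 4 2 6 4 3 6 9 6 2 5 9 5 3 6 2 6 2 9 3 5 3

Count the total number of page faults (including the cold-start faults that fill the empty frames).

9

6 -> fault, frames [6]
4 -> fault, frames [6, 4]
2 -> fault, frames [6, 4, 2]
6 -> hit
4 -> hit
3 -> fault, frames [6, 4, 2, 3]
6 -> hit
9 -> fault, evict 6, frames [4, 2, 3, 9]
6 -> fault, evict 4, frames [2, 3, 9, 6]
2 -> hit
5 -> fault, evict 2, frames [3, 9, 6, 5]
9 -> hit
5 -> hit
3 -> hit
6 -> hit
2 -> fault, evict 3, frames [9, 6, 5, 2]
6 -> hit
2 -> hit
9 -> hit
3 -> fault, evict 9, frames [6, 5, 2, 3]
5 -> hit
3 -> hit
Page faults: 9.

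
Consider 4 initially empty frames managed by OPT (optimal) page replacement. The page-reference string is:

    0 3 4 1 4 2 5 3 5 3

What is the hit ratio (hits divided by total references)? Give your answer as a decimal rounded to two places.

0: fault, frames (0)
3: fault, frames (0 3)
4: fault, frames (0 3 4)
1: fault, frames (0 3 4 1)
4: hit
2: fault, evict 1, frames (0 3 4 2)
5: fault, evict 2, frames (0 3 4 5)
3: hit
5: hit
3: hit
Hits: 4 of 10 references → 4/10 = 0.4000.

0.40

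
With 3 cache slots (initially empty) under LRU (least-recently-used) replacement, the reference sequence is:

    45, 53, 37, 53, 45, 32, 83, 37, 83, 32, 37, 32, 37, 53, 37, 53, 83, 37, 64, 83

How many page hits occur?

11

45 -> miss, frames (45)
53 -> miss, frames (45 53)
37 -> miss, frames (45 53 37)
53 -> hit
45 -> hit
32 -> miss, evict 37, frames (53 45 32)
83 -> miss, evict 53, frames (45 32 83)
37 -> miss, evict 45, frames (32 83 37)
83 -> hit
32 -> hit
37 -> hit
32 -> hit
37 -> hit
53 -> miss, evict 83, frames (32 37 53)
37 -> hit
53 -> hit
83 -> miss, evict 32, frames (37 53 83)
37 -> hit
64 -> miss, evict 53, frames (83 37 64)
83 -> hit
Hits: 11.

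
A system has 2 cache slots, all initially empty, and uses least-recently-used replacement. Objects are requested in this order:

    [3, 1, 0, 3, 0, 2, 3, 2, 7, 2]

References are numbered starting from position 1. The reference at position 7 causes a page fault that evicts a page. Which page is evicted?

0

pos 1: 3 → miss, frames [3]
pos 2: 1 → miss, frames [3, 1]
pos 3: 0 → miss, evict 3, frames [1, 0]
pos 4: 3 → miss, evict 1, frames [0, 3]
pos 5: 0 → hit
pos 6: 2 → miss, evict 3, frames [0, 2]
pos 7: 3 → miss, evict 0, frames [2, 3]
At position 7, page 0 is evicted.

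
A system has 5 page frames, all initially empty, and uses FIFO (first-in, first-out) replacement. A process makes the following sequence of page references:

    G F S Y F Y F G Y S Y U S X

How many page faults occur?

6

G → fault, frames [G]
F → fault, frames [G, F]
S → fault, frames [G, F, S]
Y → fault, frames [G, F, S, Y]
F → hit
Y → hit
F → hit
G → hit
Y → hit
S → hit
Y → hit
U → fault, frames [G, F, S, Y, U]
S → hit
X → fault, evict G, frames [F, S, Y, U, X]
Page faults: 6.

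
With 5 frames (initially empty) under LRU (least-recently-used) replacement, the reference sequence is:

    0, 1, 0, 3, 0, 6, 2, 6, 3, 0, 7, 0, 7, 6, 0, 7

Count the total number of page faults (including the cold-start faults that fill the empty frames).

6

0 -> fault, frames {0}
1 -> fault, frames {0,1}
0 -> hit
3 -> fault, frames {1,0,3}
0 -> hit
6 -> fault, frames {1,3,0,6}
2 -> fault, frames {1,3,0,6,2}
6 -> hit
3 -> hit
0 -> hit
7 -> fault, evict 1, frames {2,6,3,0,7}
0 -> hit
7 -> hit
6 -> hit
0 -> hit
7 -> hit
Page faults: 6.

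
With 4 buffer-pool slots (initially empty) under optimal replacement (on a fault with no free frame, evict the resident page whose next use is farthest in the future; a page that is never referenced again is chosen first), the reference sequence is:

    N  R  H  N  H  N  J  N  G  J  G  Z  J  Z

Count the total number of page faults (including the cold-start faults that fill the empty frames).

N -> fault, frames (N)
R -> fault, frames (N R)
H -> fault, frames (N R H)
N -> hit
H -> hit
N -> hit
J -> fault, frames (N R H J)
N -> hit
G -> fault, evict H, frames (N R J G)
J -> hit
G -> hit
Z -> fault, evict G, frames (N R J Z)
J -> hit
Z -> hit
Page faults: 6.

6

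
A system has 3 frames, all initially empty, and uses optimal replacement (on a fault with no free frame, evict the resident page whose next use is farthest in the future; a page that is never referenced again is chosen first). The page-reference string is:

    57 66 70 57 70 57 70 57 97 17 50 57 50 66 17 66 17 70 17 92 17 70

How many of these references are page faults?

9

57 -> miss, frames {57}
66 -> miss, frames {57,66}
70 -> miss, frames {57,66,70}
57 -> hit
70 -> hit
57 -> hit
70 -> hit
57 -> hit
97 -> miss, evict 70, frames {57,66,97}
17 -> miss, evict 97, frames {57,66,17}
50 -> miss, evict 17, frames {57,66,50}
57 -> hit
50 -> hit
66 -> hit
17 -> miss, evict 50, frames {57,66,17}
66 -> hit
17 -> hit
70 -> miss, evict 66, frames {57,17,70}
17 -> hit
92 -> miss, evict 57, frames {17,70,92}
17 -> hit
70 -> hit
Page faults: 9.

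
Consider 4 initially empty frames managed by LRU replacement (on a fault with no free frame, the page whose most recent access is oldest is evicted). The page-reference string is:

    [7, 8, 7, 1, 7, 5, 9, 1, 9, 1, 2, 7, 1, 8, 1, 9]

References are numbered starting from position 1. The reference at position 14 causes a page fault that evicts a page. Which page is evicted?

9

pos 1: 7 -> miss, frames {7}
pos 2: 8 -> miss, frames {7,8}
pos 3: 7 -> hit
pos 4: 1 -> miss, frames {8,7,1}
pos 5: 7 -> hit
pos 6: 5 -> miss, frames {8,1,7,5}
pos 7: 9 -> miss, evict 8, frames {1,7,5,9}
pos 8: 1 -> hit
pos 9: 9 -> hit
pos 10: 1 -> hit
pos 11: 2 -> miss, evict 7, frames {5,9,1,2}
pos 12: 7 -> miss, evict 5, frames {9,1,2,7}
pos 13: 1 -> hit
pos 14: 8 -> miss, evict 9, frames {2,7,1,8}
At position 14, page 9 is evicted.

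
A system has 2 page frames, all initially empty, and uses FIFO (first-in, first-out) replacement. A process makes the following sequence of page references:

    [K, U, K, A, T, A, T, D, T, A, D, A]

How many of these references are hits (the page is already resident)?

K → miss, frames {K}
U → miss, frames {K,U}
K → hit
A → miss, evict K, frames {U,A}
T → miss, evict U, frames {A,T}
A → hit
T → hit
D → miss, evict A, frames {T,D}
T → hit
A → miss, evict T, frames {D,A}
D → hit
A → hit
Hits: 6.

6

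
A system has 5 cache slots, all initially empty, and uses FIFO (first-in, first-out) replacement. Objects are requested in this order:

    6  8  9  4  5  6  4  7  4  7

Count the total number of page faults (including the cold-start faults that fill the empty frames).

6: miss, frames (6)
8: miss, frames (6 8)
9: miss, frames (6 8 9)
4: miss, frames (6 8 9 4)
5: miss, frames (6 8 9 4 5)
6: hit
4: hit
7: miss, evict 6, frames (8 9 4 5 7)
4: hit
7: hit
Page faults: 6.

6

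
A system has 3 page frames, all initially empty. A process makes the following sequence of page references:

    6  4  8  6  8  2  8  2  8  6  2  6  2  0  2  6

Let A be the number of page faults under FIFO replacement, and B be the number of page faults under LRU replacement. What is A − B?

1

Under FIFO: F F F . . F . . . F . . . F . . → 6 faults.
Under LRU: F F F . . F . . . . . . . F . . → 5 faults.
A − B = 6 − 5 = 1.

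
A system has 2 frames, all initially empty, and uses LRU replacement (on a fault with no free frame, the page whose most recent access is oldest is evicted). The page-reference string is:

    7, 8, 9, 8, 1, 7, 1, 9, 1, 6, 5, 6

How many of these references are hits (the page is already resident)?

4

7: miss, frames [7]
8: miss, frames [7, 8]
9: miss, evict 7, frames [8, 9]
8: hit
1: miss, evict 9, frames [8, 1]
7: miss, evict 8, frames [1, 7]
1: hit
9: miss, evict 7, frames [1, 9]
1: hit
6: miss, evict 9, frames [1, 6]
5: miss, evict 1, frames [6, 5]
6: hit
Hits: 4.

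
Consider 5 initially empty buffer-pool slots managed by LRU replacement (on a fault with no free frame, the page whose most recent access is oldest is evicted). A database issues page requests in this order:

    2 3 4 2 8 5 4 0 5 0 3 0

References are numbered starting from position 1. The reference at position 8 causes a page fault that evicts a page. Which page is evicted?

pos 1: 2 -> miss, frames [2]
pos 2: 3 -> miss, frames [2, 3]
pos 3: 4 -> miss, frames [2, 3, 4]
pos 4: 2 -> hit
pos 5: 8 -> miss, frames [3, 4, 2, 8]
pos 6: 5 -> miss, frames [3, 4, 2, 8, 5]
pos 7: 4 -> hit
pos 8: 0 -> miss, evict 3, frames [2, 8, 5, 4, 0]
At position 8, page 3 is evicted.

3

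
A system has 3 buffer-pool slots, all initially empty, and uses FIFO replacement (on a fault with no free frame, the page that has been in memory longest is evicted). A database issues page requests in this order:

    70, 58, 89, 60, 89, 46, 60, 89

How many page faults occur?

5

70 -> fault, frames {70}
58 -> fault, frames {70,58}
89 -> fault, frames {70,58,89}
60 -> fault, evict 70, frames {58,89,60}
89 -> hit
46 -> fault, evict 58, frames {89,60,46}
60 -> hit
89 -> hit
Page faults: 5.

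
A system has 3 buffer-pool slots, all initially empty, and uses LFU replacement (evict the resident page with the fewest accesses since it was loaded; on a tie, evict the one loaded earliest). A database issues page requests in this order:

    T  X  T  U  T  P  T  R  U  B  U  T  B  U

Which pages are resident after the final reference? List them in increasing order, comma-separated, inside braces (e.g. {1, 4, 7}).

{B, T, U}

T → fault, frames [T]
X → fault, frames [T, X]
T → hit
U → fault, frames [T, X, U]
T → hit
P → fault, evict X, frames [T, U, P]
T → hit
R → fault, evict U, frames [T, P, R]
U → fault, evict P, frames [T, R, U]
B → fault, evict R, frames [T, U, B]
U → hit
T → hit
B → hit
U → hit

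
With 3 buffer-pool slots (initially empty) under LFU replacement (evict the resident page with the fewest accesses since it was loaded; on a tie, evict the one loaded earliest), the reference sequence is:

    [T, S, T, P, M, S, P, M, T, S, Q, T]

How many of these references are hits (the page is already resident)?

T: miss, frames [T]
S: miss, frames [T, S]
T: hit
P: miss, frames [T, S, P]
M: miss, evict S, frames [T, P, M]
S: miss, evict P, frames [T, M, S]
P: miss, evict M, frames [T, S, P]
M: miss, evict S, frames [T, P, M]
T: hit
S: miss, evict P, frames [T, M, S]
Q: miss, evict M, frames [T, S, Q]
T: hit
Hits: 3.

3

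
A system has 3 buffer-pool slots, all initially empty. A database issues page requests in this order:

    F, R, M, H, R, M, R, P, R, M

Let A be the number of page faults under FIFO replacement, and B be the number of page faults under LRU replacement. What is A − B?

Under FIFO: F F F F . . . F F F → 7 faults.
Under LRU: F F F F . . . F . . → 5 faults.
A − B = 7 − 5 = 2.

2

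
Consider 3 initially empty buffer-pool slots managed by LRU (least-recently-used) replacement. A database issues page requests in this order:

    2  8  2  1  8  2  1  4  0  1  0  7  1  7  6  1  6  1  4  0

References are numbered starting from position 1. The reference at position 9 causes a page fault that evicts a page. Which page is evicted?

pos 1: 2 -> miss, frames [2]
pos 2: 8 -> miss, frames [2, 8]
pos 3: 2 -> hit
pos 4: 1 -> miss, frames [8, 2, 1]
pos 5: 8 -> hit
pos 6: 2 -> hit
pos 7: 1 -> hit
pos 8: 4 -> miss, evict 8, frames [2, 1, 4]
pos 9: 0 -> miss, evict 2, frames [1, 4, 0]
At position 9, page 2 is evicted.

2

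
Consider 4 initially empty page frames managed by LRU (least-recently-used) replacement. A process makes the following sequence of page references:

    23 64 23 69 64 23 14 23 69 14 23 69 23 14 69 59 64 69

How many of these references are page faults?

6

23 → miss, frames (23)
64 → miss, frames (23 64)
23 → hit
69 → miss, frames (64 23 69)
64 → hit
23 → hit
14 → miss, frames (69 64 23 14)
23 → hit
69 → hit
14 → hit
23 → hit
69 → hit
23 → hit
14 → hit
69 → hit
59 → miss, evict 64, frames (23 14 69 59)
64 → miss, evict 23, frames (14 69 59 64)
69 → hit
Page faults: 6.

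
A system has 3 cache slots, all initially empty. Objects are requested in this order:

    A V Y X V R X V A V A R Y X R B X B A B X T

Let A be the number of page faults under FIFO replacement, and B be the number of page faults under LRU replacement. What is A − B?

2

Under FIFO: F F F F . F . F F . . . F F F F . . F . F F → 14 faults.
Under LRU: F F F F . F . . F . . F F F . F . . F . . F → 12 faults.
A − B = 14 − 12 = 2.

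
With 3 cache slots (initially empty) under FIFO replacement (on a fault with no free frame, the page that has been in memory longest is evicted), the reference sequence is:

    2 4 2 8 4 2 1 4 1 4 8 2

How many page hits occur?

2: miss, frames [2]
4: miss, frames [2, 4]
2: hit
8: miss, frames [2, 4, 8]
4: hit
2: hit
1: miss, evict 2, frames [4, 8, 1]
4: hit
1: hit
4: hit
8: hit
2: miss, evict 4, frames [8, 1, 2]
Hits: 7.

7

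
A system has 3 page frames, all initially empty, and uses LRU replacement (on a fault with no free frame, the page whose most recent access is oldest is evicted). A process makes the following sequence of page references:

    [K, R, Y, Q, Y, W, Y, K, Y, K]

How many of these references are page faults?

K: miss, frames {K}
R: miss, frames {K,R}
Y: miss, frames {K,R,Y}
Q: miss, evict K, frames {R,Y,Q}
Y: hit
W: miss, evict R, frames {Q,Y,W}
Y: hit
K: miss, evict Q, frames {W,Y,K}
Y: hit
K: hit
Page faults: 6.

6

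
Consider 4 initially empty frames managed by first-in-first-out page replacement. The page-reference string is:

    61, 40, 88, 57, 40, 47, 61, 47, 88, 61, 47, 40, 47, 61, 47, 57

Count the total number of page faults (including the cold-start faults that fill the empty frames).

61 → miss, frames (61)
40 → miss, frames (61 40)
88 → miss, frames (61 40 88)
57 → miss, frames (61 40 88 57)
40 → hit
47 → miss, evict 61, frames (40 88 57 47)
61 → miss, evict 40, frames (88 57 47 61)
47 → hit
88 → hit
61 → hit
47 → hit
40 → miss, evict 88, frames (57 47 61 40)
47 → hit
61 → hit
47 → hit
57 → hit
Page faults: 7.

7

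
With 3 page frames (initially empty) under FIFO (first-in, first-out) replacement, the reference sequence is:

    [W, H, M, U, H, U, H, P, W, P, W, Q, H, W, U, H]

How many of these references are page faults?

9

W → miss, frames (W)
H → miss, frames (W H)
M → miss, frames (W H M)
U → miss, evict W, frames (H M U)
H → hit
U → hit
H → hit
P → miss, evict H, frames (M U P)
W → miss, evict M, frames (U P W)
P → hit
W → hit
Q → miss, evict U, frames (P W Q)
H → miss, evict P, frames (W Q H)
W → hit
U → miss, evict W, frames (Q H U)
H → hit
Page faults: 9.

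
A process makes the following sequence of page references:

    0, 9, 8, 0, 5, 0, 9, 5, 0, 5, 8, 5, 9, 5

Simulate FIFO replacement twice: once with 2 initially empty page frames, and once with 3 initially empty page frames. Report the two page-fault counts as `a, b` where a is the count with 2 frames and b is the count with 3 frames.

2 frames: F F F F F . F . F F F . F F → 11 faults.
3 frames: F F F . F F F . . . F F . . → 8 faults.
8 < 11: adding a frame reduced faults, as is typical.

11, 8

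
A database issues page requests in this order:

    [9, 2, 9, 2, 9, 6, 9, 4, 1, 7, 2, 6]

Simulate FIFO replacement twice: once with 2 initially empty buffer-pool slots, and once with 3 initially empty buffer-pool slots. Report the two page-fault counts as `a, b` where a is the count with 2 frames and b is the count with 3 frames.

2 frames: F F . . . F F F F F F F → 9 faults.
3 frames: F F . . . F . F F F F F → 8 faults.
8 < 9: adding a frame reduced faults, as is typical.

9, 8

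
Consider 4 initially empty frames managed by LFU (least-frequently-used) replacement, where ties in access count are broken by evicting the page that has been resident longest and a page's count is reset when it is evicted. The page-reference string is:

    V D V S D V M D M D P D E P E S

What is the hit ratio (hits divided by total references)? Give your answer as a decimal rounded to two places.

0.44

V -> fault, frames {V}
D -> fault, frames {V,D}
V -> hit
S -> fault, frames {V,D,S}
D -> hit
V -> hit
M -> fault, frames {V,D,S,M}
D -> hit
M -> hit
D -> hit
P -> fault, evict S, frames {V,D,M,P}
D -> hit
E -> fault, evict P, frames {V,D,M,E}
P -> fault, evict E, frames {V,D,M,P}
E -> fault, evict P, frames {V,D,M,E}
S -> fault, evict E, frames {V,D,M,S}
Hits: 7 of 16 references → 7/16 = 0.4375.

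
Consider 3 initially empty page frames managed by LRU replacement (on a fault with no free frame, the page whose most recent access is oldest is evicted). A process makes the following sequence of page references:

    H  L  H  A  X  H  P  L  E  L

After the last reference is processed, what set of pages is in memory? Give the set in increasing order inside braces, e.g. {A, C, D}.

{E, L, P}

H: fault, frames [H]
L: fault, frames [H, L]
H: hit
A: fault, frames [L, H, A]
X: fault, evict L, frames [H, A, X]
H: hit
P: fault, evict A, frames [X, H, P]
L: fault, evict X, frames [H, P, L]
E: fault, evict H, frames [P, L, E]
L: hit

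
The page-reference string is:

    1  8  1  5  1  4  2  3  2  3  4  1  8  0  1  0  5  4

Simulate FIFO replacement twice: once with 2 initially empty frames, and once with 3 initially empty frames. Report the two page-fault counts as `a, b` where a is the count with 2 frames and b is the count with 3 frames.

14, 11

2 frames: F F . F F F F F . . F F F F F . F F → 14 faults.
3 frames: F F . F . F F F . . . F F F . . F F → 11 faults.
11 < 14: adding a frame reduced faults, as is typical.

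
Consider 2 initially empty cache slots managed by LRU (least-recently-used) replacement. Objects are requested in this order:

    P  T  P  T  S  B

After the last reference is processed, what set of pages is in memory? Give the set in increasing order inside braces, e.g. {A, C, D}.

{B, S}

P: fault, frames [P]
T: fault, frames [P, T]
P: hit
T: hit
S: fault, evict P, frames [T, S]
B: fault, evict T, frames [S, B]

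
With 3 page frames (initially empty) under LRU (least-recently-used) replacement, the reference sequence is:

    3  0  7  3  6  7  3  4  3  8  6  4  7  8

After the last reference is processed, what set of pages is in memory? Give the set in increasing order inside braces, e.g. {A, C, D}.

{4, 7, 8}

3 -> fault, frames [3]
0 -> fault, frames [3, 0]
7 -> fault, frames [3, 0, 7]
3 -> hit
6 -> fault, evict 0, frames [7, 3, 6]
7 -> hit
3 -> hit
4 -> fault, evict 6, frames [7, 3, 4]
3 -> hit
8 -> fault, evict 7, frames [4, 3, 8]
6 -> fault, evict 4, frames [3, 8, 6]
4 -> fault, evict 3, frames [8, 6, 4]
7 -> fault, evict 8, frames [6, 4, 7]
8 -> fault, evict 6, frames [4, 7, 8]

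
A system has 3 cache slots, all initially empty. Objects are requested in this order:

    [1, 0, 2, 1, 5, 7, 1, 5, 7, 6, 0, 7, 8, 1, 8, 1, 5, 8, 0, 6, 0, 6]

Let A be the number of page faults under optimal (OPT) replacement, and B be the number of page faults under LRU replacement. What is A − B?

Under OPT: F F F . F F . . . F F . F . . . F . . F . . → 10 faults.
Under LRU: F F F . F F . . . F F . F F . . F . F F . . → 12 faults.
A − B = 10 − 12 = -2.

-2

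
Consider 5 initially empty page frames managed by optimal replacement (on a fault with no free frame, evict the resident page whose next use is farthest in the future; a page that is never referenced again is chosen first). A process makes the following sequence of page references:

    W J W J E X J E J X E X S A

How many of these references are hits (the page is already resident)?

W -> fault, frames [W]
J -> fault, frames [W, J]
W -> hit
J -> hit
E -> fault, frames [W, J, E]
X -> fault, frames [W, J, E, X]
J -> hit
E -> hit
J -> hit
X -> hit
E -> hit
X -> hit
S -> fault, frames [W, J, E, X, S]
A -> fault, evict S, frames [W, J, E, X, A]
Hits: 8.

8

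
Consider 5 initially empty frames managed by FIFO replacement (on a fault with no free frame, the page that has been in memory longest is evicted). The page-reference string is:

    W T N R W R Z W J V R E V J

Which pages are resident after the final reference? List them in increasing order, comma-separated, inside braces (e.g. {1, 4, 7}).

{E, J, R, V, Z}

W -> fault, frames {W}
T -> fault, frames {W,T}
N -> fault, frames {W,T,N}
R -> fault, frames {W,T,N,R}
W -> hit
R -> hit
Z -> fault, frames {W,T,N,R,Z}
W -> hit
J -> fault, evict W, frames {T,N,R,Z,J}
V -> fault, evict T, frames {N,R,Z,J,V}
R -> hit
E -> fault, evict N, frames {R,Z,J,V,E}
V -> hit
J -> hit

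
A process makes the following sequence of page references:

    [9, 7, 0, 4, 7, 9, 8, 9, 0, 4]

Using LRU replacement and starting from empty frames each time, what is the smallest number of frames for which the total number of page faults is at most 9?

2

f=1: 10 faults
f=2: 9 faults
f=3: 8 faults
f=4: 7 faults
f=5: 5 faults
Smallest f with faults ≤ 9 is 2.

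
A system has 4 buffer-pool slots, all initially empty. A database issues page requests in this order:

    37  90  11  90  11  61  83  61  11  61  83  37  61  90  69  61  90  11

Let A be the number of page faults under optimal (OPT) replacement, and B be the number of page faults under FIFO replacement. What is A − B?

-3

Under OPT: F F F . . F F . . . . . . F F . . . → 7 faults.
Under FIFO: F F F . . F F . . . . F . F F F . F → 10 faults.
A − B = 7 − 10 = -3.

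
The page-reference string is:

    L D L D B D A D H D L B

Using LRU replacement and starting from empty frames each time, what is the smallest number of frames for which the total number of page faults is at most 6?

5

f=1: 12 faults
f=2: 7 faults
f=3: 7 faults
f=4: 7 faults
f=5: 5 faults
Smallest f with faults ≤ 6 is 5.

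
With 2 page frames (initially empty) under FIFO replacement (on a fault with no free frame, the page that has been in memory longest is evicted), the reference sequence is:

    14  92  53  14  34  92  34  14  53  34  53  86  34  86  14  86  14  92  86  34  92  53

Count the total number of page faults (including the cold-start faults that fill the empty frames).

14 → miss, frames [14]
92 → miss, frames [14, 92]
53 → miss, evict 14, frames [92, 53]
14 → miss, evict 92, frames [53, 14]
34 → miss, evict 53, frames [14, 34]
92 → miss, evict 14, frames [34, 92]
34 → hit
14 → miss, evict 34, frames [92, 14]
53 → miss, evict 92, frames [14, 53]
34 → miss, evict 14, frames [53, 34]
53 → hit
86 → miss, evict 53, frames [34, 86]
34 → hit
86 → hit
14 → miss, evict 34, frames [86, 14]
86 → hit
14 → hit
92 → miss, evict 86, frames [14, 92]
86 → miss, evict 14, frames [92, 86]
34 → miss, evict 92, frames [86, 34]
92 → miss, evict 86, frames [34, 92]
53 → miss, evict 34, frames [92, 53]
Page faults: 16.

16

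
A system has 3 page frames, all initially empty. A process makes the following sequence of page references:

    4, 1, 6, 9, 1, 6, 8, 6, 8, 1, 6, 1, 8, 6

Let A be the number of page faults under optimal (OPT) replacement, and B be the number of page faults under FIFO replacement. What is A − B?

-2

Under OPT: F F F F . . F . . . . . . . → 5 faults.
Under FIFO: F F F F . . F . . F F . . . → 7 faults.
A − B = 5 − 7 = -2.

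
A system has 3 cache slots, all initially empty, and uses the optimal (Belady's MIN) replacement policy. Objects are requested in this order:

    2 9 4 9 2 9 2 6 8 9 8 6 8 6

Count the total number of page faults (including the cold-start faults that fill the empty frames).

5

2 → fault, frames [2]
9 → fault, frames [2, 9]
4 → fault, frames [2, 9, 4]
9 → hit
2 → hit
9 → hit
2 → hit
6 → fault, evict 4, frames [2, 9, 6]
8 → fault, evict 2, frames [9, 6, 8]
9 → hit
8 → hit
6 → hit
8 → hit
6 → hit
Page faults: 5.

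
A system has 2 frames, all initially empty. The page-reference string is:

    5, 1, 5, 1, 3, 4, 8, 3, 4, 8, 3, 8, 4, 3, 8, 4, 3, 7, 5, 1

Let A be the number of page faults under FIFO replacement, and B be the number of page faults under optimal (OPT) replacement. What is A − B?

2

Under FIFO: F F . . F F F F F F F . F . F . F F F F → 15 faults.
Under OPT: F F . . F F F . F . F . F . F . F F F F → 13 faults.
A − B = 15 − 13 = 2.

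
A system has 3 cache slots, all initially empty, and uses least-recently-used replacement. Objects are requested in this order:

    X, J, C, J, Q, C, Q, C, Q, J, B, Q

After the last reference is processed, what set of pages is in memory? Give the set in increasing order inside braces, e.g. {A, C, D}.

X -> miss, frames (X)
J -> miss, frames (X J)
C -> miss, frames (X J C)
J -> hit
Q -> miss, evict X, frames (C J Q)
C -> hit
Q -> hit
C -> hit
Q -> hit
J -> hit
B -> miss, evict C, frames (Q J B)
Q -> hit

{B, J, Q}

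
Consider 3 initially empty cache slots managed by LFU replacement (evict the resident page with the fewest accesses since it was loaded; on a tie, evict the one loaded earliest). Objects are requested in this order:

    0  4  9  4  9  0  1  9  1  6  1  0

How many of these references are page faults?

0 → fault, frames (0)
4 → fault, frames (0 4)
9 → fault, frames (0 4 9)
4 → hit
9 → hit
0 → hit
1 → fault, evict 0, frames (4 9 1)
9 → hit
1 → hit
6 → fault, evict 4, frames (9 1 6)
1 → hit
0 → fault, evict 6, frames (9 1 0)
Page faults: 6.

6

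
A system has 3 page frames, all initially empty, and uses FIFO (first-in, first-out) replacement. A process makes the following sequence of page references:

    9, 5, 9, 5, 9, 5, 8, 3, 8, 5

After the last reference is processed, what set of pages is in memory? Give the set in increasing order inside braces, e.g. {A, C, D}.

{3, 5, 8}

9: fault, frames (9)
5: fault, frames (9 5)
9: hit
5: hit
9: hit
5: hit
8: fault, frames (9 5 8)
3: fault, evict 9, frames (5 8 3)
8: hit
5: hit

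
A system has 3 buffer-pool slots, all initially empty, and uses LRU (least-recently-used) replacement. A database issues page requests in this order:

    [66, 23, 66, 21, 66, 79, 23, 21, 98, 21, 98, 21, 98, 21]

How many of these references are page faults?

7

66: miss, frames (66)
23: miss, frames (66 23)
66: hit
21: miss, frames (23 66 21)
66: hit
79: miss, evict 23, frames (21 66 79)
23: miss, evict 21, frames (66 79 23)
21: miss, evict 66, frames (79 23 21)
98: miss, evict 79, frames (23 21 98)
21: hit
98: hit
21: hit
98: hit
21: hit
Page faults: 7.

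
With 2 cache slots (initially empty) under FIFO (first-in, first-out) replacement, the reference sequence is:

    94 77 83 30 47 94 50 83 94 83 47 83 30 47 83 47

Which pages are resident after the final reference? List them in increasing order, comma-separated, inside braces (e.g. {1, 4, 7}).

{47, 83}

94 → miss, frames {94}
77 → miss, frames {94,77}
83 → miss, evict 94, frames {77,83}
30 → miss, evict 77, frames {83,30}
47 → miss, evict 83, frames {30,47}
94 → miss, evict 30, frames {47,94}
50 → miss, evict 47, frames {94,50}
83 → miss, evict 94, frames {50,83}
94 → miss, evict 50, frames {83,94}
83 → hit
47 → miss, evict 83, frames {94,47}
83 → miss, evict 94, frames {47,83}
30 → miss, evict 47, frames {83,30}
47 → miss, evict 83, frames {30,47}
83 → miss, evict 30, frames {47,83}
47 → hit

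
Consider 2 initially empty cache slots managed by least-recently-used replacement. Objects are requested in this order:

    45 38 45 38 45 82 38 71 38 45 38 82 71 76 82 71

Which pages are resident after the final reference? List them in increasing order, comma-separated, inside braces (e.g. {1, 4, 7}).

45 -> miss, frames {45}
38 -> miss, frames {45,38}
45 -> hit
38 -> hit
45 -> hit
82 -> miss, evict 38, frames {45,82}
38 -> miss, evict 45, frames {82,38}
71 -> miss, evict 82, frames {38,71}
38 -> hit
45 -> miss, evict 71, frames {38,45}
38 -> hit
82 -> miss, evict 45, frames {38,82}
71 -> miss, evict 38, frames {82,71}
76 -> miss, evict 82, frames {71,76}
82 -> miss, evict 71, frames {76,82}
71 -> miss, evict 76, frames {82,71}

{71, 82}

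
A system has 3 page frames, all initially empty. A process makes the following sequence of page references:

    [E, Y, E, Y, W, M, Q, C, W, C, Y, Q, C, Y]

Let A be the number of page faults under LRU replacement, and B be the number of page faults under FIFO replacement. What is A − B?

Under LRU: F F . . F F F F F . F F . . → 9 faults.
Under FIFO: F F . . F F F F F . F F F . → 10 faults.
A − B = 9 − 10 = -1.

-1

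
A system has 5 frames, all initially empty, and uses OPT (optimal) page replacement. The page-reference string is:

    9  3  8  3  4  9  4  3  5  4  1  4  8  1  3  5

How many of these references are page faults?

9: miss, frames [9]
3: miss, frames [9, 3]
8: miss, frames [9, 3, 8]
3: hit
4: miss, frames [9, 3, 8, 4]
9: hit
4: hit
3: hit
5: miss, frames [9, 3, 8, 4, 5]
4: hit
1: miss, evict 9, frames [3, 8, 4, 5, 1]
4: hit
8: hit
1: hit
3: hit
5: hit
Page faults: 6.

6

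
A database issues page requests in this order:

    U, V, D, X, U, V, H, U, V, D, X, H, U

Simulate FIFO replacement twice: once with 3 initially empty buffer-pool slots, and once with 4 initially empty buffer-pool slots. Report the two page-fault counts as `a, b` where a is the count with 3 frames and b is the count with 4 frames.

10, 11

3 frames: F F F F F F F . . F F . F → 10 faults.
4 frames: F F F F . . F F F F F F F → 11 faults.
11 > 10: adding a frame increased faults — Belady's anomaly.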